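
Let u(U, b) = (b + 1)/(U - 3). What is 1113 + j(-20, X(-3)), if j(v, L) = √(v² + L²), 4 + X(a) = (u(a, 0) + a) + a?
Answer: 1113 + √18121/6 ≈ 1135.4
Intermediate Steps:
u(U, b) = (1 + b)/(-3 + U)
X(a) = -4 + 1/(-3 + a) + 2*a (X(a) = -4 + (((1 + 0)/(-3 + a) + a) + a) = -4 + ((1/(-3 + a) + a) + a) = -4 + ((a + 1/(-3 + a)) + a) = -4 + (1/(-3 + a) + 2*a) = -4 + 1/(-3 + a) + 2*a)
j(v, L) = √(L² + v²)
1113 + j(-20, X(-3)) = 1113 + √(((1 + 2*(-3 - 3)*(-2 - 3))/(-3 - 3))² + (-20)²) = 1113 + √(((1 + 2*(-6)*(-5))/(-6))² + 400) = 1113 + √((-(1 + 60)/6)² + 400) = 1113 + √((-⅙*61)² + 400) = 1113 + √((-61/6)² + 400) = 1113 + √(3721/36 + 400) = 1113 + √(18121/36) = 1113 + √18121/6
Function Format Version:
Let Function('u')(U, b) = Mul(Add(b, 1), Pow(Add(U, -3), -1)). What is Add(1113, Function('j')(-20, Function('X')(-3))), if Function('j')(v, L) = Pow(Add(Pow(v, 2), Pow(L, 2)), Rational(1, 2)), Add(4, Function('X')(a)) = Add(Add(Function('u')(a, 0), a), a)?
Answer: Add(1113, Mul(Rational(1, 6), Pow(18121, Rational(1, 2)))) ≈ 1135.4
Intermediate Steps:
Function('u')(U, b) = Mul(Pow(Add(-3, U), -1), Add(1, b)) (Function('u')(U, b) = Mul(Add(1, b), Pow(Add(-3, U), -1)) = Mul(Pow(Add(-3, U), -1), Add(1, b)))
Function('X')(a) = Add(-4, Pow(Add(-3, a), -1), Mul(2, a)) (Function('X')(a) = Add(-4, Add(Add(Mul(Pow(Add(-3, a), -1), Add(1, 0)), a), a)) = Add(-4, Add(Add(Mul(Pow(Add(-3, a), -1), 1), a), a)) = Add(-4, Add(Add(Pow(Add(-3, a), -1), a), a)) = Add(-4, Add(Add(a, Pow(Add(-3, a), -1)), a)) = Add(-4, Add(Pow(Add(-3, a), -1), Mul(2, a))) = Add(-4, Pow(Add(-3, a), -1), Mul(2, a)))
Function('j')(v, L) = Pow(Add(Pow(L, 2), Pow(v, 2)), Rational(1, 2))
Add(1113, Function('j')(-20, Function('X')(-3))) = Add(1113, Pow(Add(Pow(Mul(Pow(Add(-3, -3), -1), Add(1, Mul(2, Add(-3, -3), Add(-2, -3)))), 2), Pow(-20, 2)), Rational(1, 2))) = Add(1113, Pow(Add(Pow(Mul(Pow(-6, -1), Add(1, Mul(2, -6, -5))), 2), 400), Rational(1, 2))) = Add(1113, Pow(Add(Pow(Mul(Rational(-1, 6), Add(1, 60)), 2), 400), Rational(1, 2))) = Add(1113, Pow(Add(Pow(Mul(Rational(-1, 6), 61), 2), 400), Rational(1, 2))) = Add(1113, Pow(Add(Pow(Rational(-61, 6), 2), 400), Rational(1, 2))) = Add(1113, Pow(Add(Rational(3721, 36), 400), Rational(1, 2))) = Add(1113, Pow(Rational(18121, 36), Rational(1, 2))) = Add(1113, Mul(Rational(1, 6), Pow(18121, Rational(1, 2))))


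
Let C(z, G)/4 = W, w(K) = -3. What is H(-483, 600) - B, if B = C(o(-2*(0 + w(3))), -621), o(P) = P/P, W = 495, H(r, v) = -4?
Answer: -1984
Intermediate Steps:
o(P) = 1
C(z, G) = 1980 (C(z, G) = 4*495 = 1980)
B = 1980
H(-483, 600) - B = -4 - 1*1980 = -4 - 1980 = -1984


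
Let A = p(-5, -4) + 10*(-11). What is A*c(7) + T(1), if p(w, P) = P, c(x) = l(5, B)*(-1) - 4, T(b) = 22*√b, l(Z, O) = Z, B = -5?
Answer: 1048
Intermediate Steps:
c(x) = -9 (c(x) = 5*(-1) - 4 = -5 - 4 = -9)
A = -114 (A = -4 + 10*(-11) = -4 - 110 = -114)
A*c(7) + T(1) = -114*(-9) + 22*√1 = 1026 + 22*1 = 1026 + 22 = 1048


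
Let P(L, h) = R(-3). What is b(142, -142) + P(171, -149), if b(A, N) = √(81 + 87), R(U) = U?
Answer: -3 + 2*√42 ≈ 9.9615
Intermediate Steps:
b(A, N) = 2*√42 (b(A, N) = √168 = 2*√42)
P(L, h) = -3
b(142, -142) + P(171, -149) = 2*√42 - 3 = -3 + 2*√42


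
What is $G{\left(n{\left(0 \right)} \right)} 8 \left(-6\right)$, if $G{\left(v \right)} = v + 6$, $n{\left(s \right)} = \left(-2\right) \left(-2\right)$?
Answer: $-480$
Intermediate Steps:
$n{\left(s \right)} = 4$
$G{\left(v \right)} = 6 + v$
$G{\left(n{\left(0 \right)} \right)} 8 \left(-6\right) = \left(6 + 4\right) 8 \left(-6\right) = 10 \cdot 8 \left(-6\right) = 80 \left(-6\right) = -480$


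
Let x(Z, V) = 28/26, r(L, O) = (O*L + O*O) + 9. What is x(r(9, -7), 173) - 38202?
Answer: -496612/13 ≈ -38201.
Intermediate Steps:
r(L, O) = 9 + O**2 + L*O (r(L, O) = (L*O + O**2) + 9 = (O**2 + L*O) + 9 = 9 + O**2 + L*O)
x(Z, V) = 14/13 (x(Z, V) = 28*(1/26) = 14/13)
x(r(9, -7), 173) - 38202 = 14/13 - 38202 = -496612/13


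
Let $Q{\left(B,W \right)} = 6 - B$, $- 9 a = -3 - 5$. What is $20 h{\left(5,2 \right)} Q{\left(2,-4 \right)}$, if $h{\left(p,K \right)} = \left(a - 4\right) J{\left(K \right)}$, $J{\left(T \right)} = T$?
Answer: $- \frac{4480}{9} \approx -497.78$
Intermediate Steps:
$a = \frac{8}{9}$ ($a = - \frac{-3 - 5}{9} = \left(- \frac{1}{9}\right) \left(-8\right) = \frac{8}{9} \approx 0.88889$)
$h{\left(p,K \right)} = - \frac{28 K}{9}$ ($h{\left(p,K \right)} = \left(\frac{8}{9} - 4\right) K = - \frac{28 K}{9}$)
$20 h{\left(5,2 \right)} Q{\left(2,-4 \right)} = 20 \left(\left(- \frac{28}{9}\right) 2\right) \left(6 - 2\right) = 20 \left(- \frac{56}{9}\right) \left(6 - 2\right) = \left(- \frac{1120}{9}\right) 4 = - \frac{4480}{9}$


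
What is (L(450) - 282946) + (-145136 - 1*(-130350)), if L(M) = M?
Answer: -297282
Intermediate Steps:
(L(450) - 282946) + (-145136 - 1*(-130350)) = (450 - 282946) + (-145136 - 1*(-130350)) = -282496 + (-145136 + 130350) = -282496 - 14786 = -297282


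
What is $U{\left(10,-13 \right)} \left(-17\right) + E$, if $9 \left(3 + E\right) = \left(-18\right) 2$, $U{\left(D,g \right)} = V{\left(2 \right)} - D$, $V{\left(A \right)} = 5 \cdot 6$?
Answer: $-347$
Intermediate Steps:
$V{\left(A \right)} = 30$
$U{\left(D,g \right)} = 30 - D$
$E = -7$ ($E = -3 + \frac{\left(-18\right) 2}{9} = -3 + \frac{1}{9} \left(-36\right) = -3 - 4 = -7$)
$U{\left(10,-13 \right)} \left(-17\right) + E = \left(30 - 10\right) \left(-17\right) - 7 = 20 \left(-17\right) - 7 = -340 - 7 = -347$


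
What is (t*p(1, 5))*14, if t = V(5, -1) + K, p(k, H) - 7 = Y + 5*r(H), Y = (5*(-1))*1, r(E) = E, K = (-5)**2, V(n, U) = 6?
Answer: 11718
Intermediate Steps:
K = 25
Y = -5 (Y = -5*1 = -5)
p(k, H) = 2 + 5*H (p(k, H) = 7 + (-5 + 5*H) = 2 + 5*H)
t = 31 (t = 6 + 25 = 31)
(t*p(1, 5))*14 = (31*(2 + 5*5))*14 = (31*(2 + 25))*14 = (31*27)*14 = 837*14 = 11718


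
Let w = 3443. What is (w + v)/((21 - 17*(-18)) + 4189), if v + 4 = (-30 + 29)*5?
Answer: 1717/2258 ≈ 0.76041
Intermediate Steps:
v = -9 (v = -4 + (-30 + 29)*5 = -4 - 1*5 = -4 - 5 = -9)
(w + v)/((21 - 17*(-18)) + 4189) = (3443 - 9)/((21 - 17*(-18)) + 4189) = 3434/((21 + 306) + 4189) = 3434/(327 + 4189) = 3434/4516 = 3434*(1/4516) = 1717/2258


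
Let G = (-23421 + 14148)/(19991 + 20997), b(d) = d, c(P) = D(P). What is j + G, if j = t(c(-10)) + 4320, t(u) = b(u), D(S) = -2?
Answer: 176976911/40988 ≈ 4317.8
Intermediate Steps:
c(P) = -2
t(u) = u
j = 4318 (j = -2 + 4320 = 4318)
G = -9273/40988 ≈ -0.22624
j + G = 4318 - 9273/40988 = 176976911/40988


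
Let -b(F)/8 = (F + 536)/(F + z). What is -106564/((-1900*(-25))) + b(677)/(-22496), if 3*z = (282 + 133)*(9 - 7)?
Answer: -11278270973/5028207500 ≈ -2.2430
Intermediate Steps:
z = 830/3 (z = ((282 + 133)*(9 - 7))/3 = (415*2)/3 = (⅓)*830 = 830/3 ≈ 276.67)
b(F) = -8*(536 + F)/(830/3 + F) (b(F) = -8*(F + 536)/(F + 830/3) = -8*(536 + F)/(830/3 + F))
-106564/((-1900*(-25))) + b(677)/(-22496) = -106564/((-1900*(-25))) + (24*(-536 - 1*677)/(830 + 3*677))/(-22496) = -106564/47500 + (24*(-536 - 677)/(830 + 2031))*(-1/22496) = -106564*1/47500 + (24*(-1213)/2861)*(-1/22496) = -26641/11875 + (24*(1/2861)*(-1213))*(-1/22496) = -26641/11875 - 29112/2861*(-1/22496) = -26641/11875 + 3639/8045132 = -11278270973/5028207500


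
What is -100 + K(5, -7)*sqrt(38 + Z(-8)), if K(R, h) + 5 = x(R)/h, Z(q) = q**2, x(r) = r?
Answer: -100 - 40*sqrt(102)/7 ≈ -157.71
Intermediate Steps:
K(R, h) = -5 + R/h
-100 + K(5, -7)*sqrt(38 + Z(-8)) = -100 + (-5 + 5/(-7))*sqrt(38 + (-8)**2) = -100 + (-5 + 5*(-1/7))*sqrt(38 + 64) = -100 + (-5 - 5/7)*sqrt(102) = -100 - 40*sqrt(102)/7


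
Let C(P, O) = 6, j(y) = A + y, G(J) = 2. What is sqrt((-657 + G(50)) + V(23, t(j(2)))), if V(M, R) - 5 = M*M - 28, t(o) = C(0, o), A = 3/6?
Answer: I*sqrt(149) ≈ 12.207*I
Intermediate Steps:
A = 1/2 (A = 3*(1/6) = 1/2 ≈ 0.50000)
j(y) = 1/2 + y
t(o) = 6
V(M, R) = -23 + M**2 (V(M, R) = 5 + (M*M - 28) = 5 + (M**2 - 28) = 5 + (-28 + M**2) = -23 + M**2)
sqrt((-657 + G(50)) + V(23, t(j(2)))) = sqrt((-657 + 2) + (-23 + 23**2)) = sqrt(-655 + (-23 + 529)) = sqrt(-655 + 506) = sqrt(-149) = I*sqrt(149)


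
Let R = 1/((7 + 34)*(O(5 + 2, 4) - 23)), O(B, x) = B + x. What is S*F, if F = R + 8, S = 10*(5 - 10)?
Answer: -98375/246 ≈ -399.90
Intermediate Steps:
R = -1/492 (R = 1/((7 + 34)*(((5 + 2) + 4) - 23)) = 1/(41*((7 + 4) - 23)) = 1/(41*(11 - 23)) = 1/(41*(-12)) = 1/(-492) = -1/492 ≈ -0.0020325)
S = -50 (S = 10*(-5) = -50)
F = 3935/492 (F = -1/492 + 8 = 3935/492 ≈ 7.9980)
S*F = -50*3935/492 = -98375/246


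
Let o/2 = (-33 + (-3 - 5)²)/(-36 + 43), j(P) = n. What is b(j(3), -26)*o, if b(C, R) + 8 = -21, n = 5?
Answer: -1798/7 ≈ -256.86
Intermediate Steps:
j(P) = 5
o = 62/7 (o = 2*((-33 + (-3 - 5)²)/(-36 + 43)) = 2*((-33 + (-8)²)/7) = 2*((-33 + 64)*(⅐)) = 2*(31*(⅐)) = 2*(31/7) = 62/7 ≈ 8.8571)
b(C, R) = -29 (b(C, R) = -8 - 21 = -29)
b(j(3), -26)*o = -29*62/7 = -1798/7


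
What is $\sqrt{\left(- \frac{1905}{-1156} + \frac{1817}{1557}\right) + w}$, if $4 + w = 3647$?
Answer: $\frac{\sqrt{1135238645089}}{17646} \approx 60.381$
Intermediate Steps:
$w = 3643$ ($w = -4 + 3647 = 3643$)
$\sqrt{\left(- \frac{1905}{-1156} + \frac{1817}{1557}\right) + w} = \sqrt{\left(- \frac{1905}{-1156} + \frac{1817}{1557}\right) + 3643} = \sqrt{\left(\left(-1905\right) \left(- \frac{1}{1156}\right) + 1817 \cdot \frac{1}{1557}\right) + 3643} = \sqrt{\left(\frac{1905}{1156} + \frac{1817}{1557}\right) + 3643} = \sqrt{\frac{5066537}{1799892} + 3643} = \sqrt{\frac{6562073093}{1799892}} = \frac{\sqrt{1135238645089}}{17646}$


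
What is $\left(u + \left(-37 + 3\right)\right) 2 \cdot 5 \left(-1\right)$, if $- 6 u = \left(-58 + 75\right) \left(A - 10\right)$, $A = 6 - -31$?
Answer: $1105$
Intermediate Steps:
$A = 37$ ($A = 6 + 31 = 37$)
$u = - \frac{153}{2}$ ($u = - \frac{\left(-58 + 75\right) \left(37 - 10\right)}{6} = - \frac{17 \cdot 27}{6} = \left(- \frac{1}{6}\right) 459 = - \frac{153}{2} \approx -76.5$)
$\left(u + \left(-37 + 3\right)\right) 2 \cdot 5 \left(-1\right) = \left(- \frac{153}{2} + \left(-37 + 3\right)\right) 2 \cdot 5 \left(-1\right) = \left(- \frac{153}{2} - 34\right) 10 \left(-1\right) = \left(- \frac{221}{2}\right) \left(-10\right) = 1105$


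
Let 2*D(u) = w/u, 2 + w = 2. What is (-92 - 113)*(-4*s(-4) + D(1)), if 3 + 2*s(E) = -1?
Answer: -1640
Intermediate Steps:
w = 0 (w = -2 + 2 = 0)
D(u) = 0 (D(u) = (0/u)/2 = (½)*0 = 0)
s(E) = -2 (s(E) = -3/2 + (½)*(-1) = -3/2 - ½ = -2)
(-92 - 113)*(-4*s(-4) + D(1)) = (-92 - 113)*(-4*(-2) + 0) = -205*(8 + 0) = -205*8 = -1640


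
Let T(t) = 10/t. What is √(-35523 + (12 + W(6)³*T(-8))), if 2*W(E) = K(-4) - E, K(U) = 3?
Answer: I*√2272434/8 ≈ 188.43*I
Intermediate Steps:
W(E) = 3/2 - E/2 (W(E) = (3 - E)/2 = 3/2 - E/2)
√(-35523 + (12 + W(6)³*T(-8))) = √(-35523 + (12 + (3/2 - ½*6)³*(10/(-8)))) = √(-35523 + (12 + (3/2 - 3)³*(10*(-⅛)))) = √(-35523 + (12 + (-3/2)³*(-5/4))) = √(-35523 + (12 - 27/8*(-5/4))) = √(-35523 + (12 + 135/32)) = √(-35523 + 519/32) = √(-1136217/32) = I*√2272434/8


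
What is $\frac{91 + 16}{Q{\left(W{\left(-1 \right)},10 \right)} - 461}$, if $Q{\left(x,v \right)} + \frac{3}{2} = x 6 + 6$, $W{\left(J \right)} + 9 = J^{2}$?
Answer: $- \frac{214}{1009} \approx -0.21209$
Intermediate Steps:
$W{\left(J \right)} = -9 + J^{2}$
$Q{\left(x,v \right)} = \frac{9}{2} + 6 x$ ($Q{\left(x,v \right)} = - \frac{3}{2} + \left(x 6 + 6\right) = - \frac{3}{2} + \left(6 x + 6\right) = - \frac{3}{2} + \left(6 + 6 x\right) = \frac{9}{2} + 6 x$)
$\frac{91 + 16}{Q{\left(W{\left(-1 \right)},10 \right)} - 461} = \frac{91 + 16}{\left(\frac{9}{2} + 6 \left(-9 + \left(-1\right)^{2}\right)\right) - 461} = \frac{107}{\left(\frac{9}{2} + 6 \left(-9 + 1\right)\right) - 461} = \frac{107}{\left(\frac{9}{2} + 6 \left(-8\right)\right) - 461} = \frac{107}{\left(\frac{9}{2} - 48\right) - 461} = \frac{107}{- \frac{87}{2} - 461} = \frac{107}{- \frac{1009}{2}} = 107 \left(- \frac{2}{1009}\right) = - \frac{214}{1009}$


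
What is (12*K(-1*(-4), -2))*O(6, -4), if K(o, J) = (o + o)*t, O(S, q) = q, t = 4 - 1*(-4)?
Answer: -3072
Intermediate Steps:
t = 8 (t = 4 + 4 = 8)
K(o, J) = 16*o (K(o, J) = (o + o)*8 = (2*o)*8 = 16*o)
(12*K(-1*(-4), -2))*O(6, -4) = (12*(16*(-1*(-4))))*(-4) = (12*(16*4))*(-4) = (12*64)*(-4) = 768*(-4) = -3072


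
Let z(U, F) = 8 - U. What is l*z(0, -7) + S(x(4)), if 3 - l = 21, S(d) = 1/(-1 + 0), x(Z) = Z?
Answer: -145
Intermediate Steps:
S(d) = -1 (S(d) = 1/(-1) = -1)
l = -18 (l = 3 - 1*21 = 3 - 21 = -18)
l*z(0, -7) + S(x(4)) = -18*(8 - 1*0) - 1 = -18*(8 + 0) - 1 = -18*8 - 1 = -144 - 1 = -145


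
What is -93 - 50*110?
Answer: -5593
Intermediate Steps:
-93 - 50*110 = -93 - 5500 = -5593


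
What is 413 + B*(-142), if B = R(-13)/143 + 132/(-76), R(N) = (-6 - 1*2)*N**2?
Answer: 418455/209 ≈ 2002.2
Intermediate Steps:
R(N) = -8*N**2 (R(N) = (-6 - 2)*N**2 = -8*N**2)
B = -2339/209 (B = -8*(-13)**2/143 + 132/(-76) = -8*169*(1/143) + 132*(-1/76) = -1352*1/143 - 33/19 = -104/11 - 33/19 = -2339/209 ≈ -11.191)
413 + B*(-142) = 413 - 2339/209*(-142) = 413 + 332138/209 = 418455/209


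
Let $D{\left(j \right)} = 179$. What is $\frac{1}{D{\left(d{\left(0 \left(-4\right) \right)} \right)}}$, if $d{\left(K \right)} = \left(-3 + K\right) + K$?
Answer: $\frac{1}{179} \approx 0.0055866$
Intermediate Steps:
$d{\left(K \right)} = -3 + 2 K$
$\frac{1}{D{\left(d{\left(0 \left(-4\right) \right)} \right)}} = \frac{1}{179}$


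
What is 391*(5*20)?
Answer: 39100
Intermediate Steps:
391*(5*20) = 391*100 = 39100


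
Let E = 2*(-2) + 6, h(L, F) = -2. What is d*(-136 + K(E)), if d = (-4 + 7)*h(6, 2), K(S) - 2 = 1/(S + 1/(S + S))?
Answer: 2404/3 ≈ 801.33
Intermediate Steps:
E = 2 (E = -4 + 6 = 2)
K(S) = 2 + 1/(S + 1/(2*S)) (K(S) = 2 + 1/(S + 1/(S + S)) = 2 + 1/(S + 1/(2*S)))
d = -6 (d = (-4 + 7)*(-2) = 3*(-2) = -6)
d*(-136 + K(E)) = -6*(-136 + 2*(1 + 2 + 2*2²)/(1 + 2*2²)) = -6*(-136 + 2*(1 + 2 + 2*4)/(1 + 2*4)) = -6*(-136 + 2*(1 + 2 + 8)/(1 + 8)) = -6*(-136 + 2*11/9) = -6*(-136 + 2*(⅑)*11) = -6*(-136 + 22/9) = -6*(-1202/9) = 2404/3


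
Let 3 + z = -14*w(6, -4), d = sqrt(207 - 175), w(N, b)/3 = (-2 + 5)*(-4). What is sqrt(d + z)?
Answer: sqrt(501 + 4*sqrt(2)) ≈ 22.509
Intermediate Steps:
w(N, b) = -36 (w(N, b) = 3*((-2 + 5)*(-4)) = 3*(3*(-4)) = 3*(-12) = -36)
d = 4*sqrt(2) (d = sqrt(32) = 4*sqrt(2) ≈ 5.6569)
z = 501 (z = -3 - 14*(-36) = -3 + 504 = 501)
sqrt(d + z) = sqrt(4*sqrt(2) + 501) = sqrt(501 + 4*sqrt(2))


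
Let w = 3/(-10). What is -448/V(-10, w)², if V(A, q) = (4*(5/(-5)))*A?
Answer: -7/25 ≈ -0.28000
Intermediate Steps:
w = -3/10 (w = 3*(-⅒) = -3/10 ≈ -0.30000)
V(A, q) = -4*A (V(A, q) = (4*(5*(-⅕)))*A = (4*(-1))*A = -4*A)
-448/V(-10, w)² = -448/((-4*(-10))²) = -448/(40²) = -448/1600 = -448*1/1600 = -7/25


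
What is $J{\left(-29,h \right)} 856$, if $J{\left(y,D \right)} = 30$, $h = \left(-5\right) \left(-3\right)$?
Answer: $25680$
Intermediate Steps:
$h = 15$
$J{\left(-29,h \right)} 856 = 30 \cdot 856 = 25680$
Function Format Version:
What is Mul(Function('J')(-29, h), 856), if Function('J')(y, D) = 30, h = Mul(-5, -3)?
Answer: 25680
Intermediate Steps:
h = 15
Mul(Function('J')(-29, h), 856) = Mul(30, 856) = 25680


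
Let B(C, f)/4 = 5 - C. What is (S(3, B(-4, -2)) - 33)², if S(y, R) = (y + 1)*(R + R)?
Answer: 65025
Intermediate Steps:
B(C, f) = 20 - 4*C (B(C, f) = 4*(5 - C) = 20 - 4*C)
S(y, R) = 2*R*(1 + y) (S(y, R) = (1 + y)*(2*R) = 2*R*(1 + y))
(S(3, B(-4, -2)) - 33)² = (2*(20 - 4*(-4))*(1 + 3) - 33)² = (2*(20 + 16)*4 - 33)² = (2*36*4 - 33)² = (288 - 33)² = 255² = 65025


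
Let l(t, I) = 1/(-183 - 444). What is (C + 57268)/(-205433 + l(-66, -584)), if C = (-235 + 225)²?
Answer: -8992434/32201623 ≈ -0.27925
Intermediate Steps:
C = 100 (C = (-10)² = 100)
l(t, I) = -1/627 (l(t, I) = 1/(-627) = -1/627)
(C + 57268)/(-205433 + l(-66, -584)) = (100 + 57268)/(-205433 - 1/627) = 57368/(-128806492/627) = 57368*(-627/128806492) = -8992434/32201623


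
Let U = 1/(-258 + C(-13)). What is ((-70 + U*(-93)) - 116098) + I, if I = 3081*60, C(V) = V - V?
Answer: 5907543/86 ≈ 68692.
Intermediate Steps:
C(V) = 0
I = 184860
U = -1/258 (U = 1/(-258 + 0) = 1/(-258) = -1/258 ≈ -0.0038760)
((-70 + U*(-93)) - 116098) + I = ((-70 - 1/258*(-93)) - 116098) + 184860 = ((-70 + 31/86) - 116098) + 184860 = (-5989/86 - 116098) + 184860 = -9990417/86 + 184860 = 5907543/86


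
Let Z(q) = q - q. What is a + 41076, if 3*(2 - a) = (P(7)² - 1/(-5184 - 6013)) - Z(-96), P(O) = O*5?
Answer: 1366134772/33591 ≈ 40670.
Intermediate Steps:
P(O) = 5*O
Z(q) = 0
a = -13649144/33591 (a = 2 - (((5*7)² - 1/(-5184 - 6013)) - 1*0)/3 = 2 - ((35² - 1/(-11197)) + 0)/3 = 2 - ((1225 - 1*(-1/11197)) + 0)/3 = 2 - ((1225 + 1/11197) + 0)/3 = 2 - (13716326/11197 + 0)/3 = 2 - ⅓*13716326/11197 = 2 - 13716326/33591 = -13649144/33591 ≈ -406.33)
a + 41076 = -13649144/33591 + 41076 = 1366134772/33591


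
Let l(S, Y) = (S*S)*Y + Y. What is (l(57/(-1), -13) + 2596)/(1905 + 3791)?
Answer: -19827/2848 ≈ -6.9617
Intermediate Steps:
l(S, Y) = Y + Y*S² (l(S, Y) = S²*Y + Y = Y*S² + Y = Y + Y*S²)
(l(57/(-1), -13) + 2596)/(1905 + 3791) = (-13*(1 + (57/(-1))²) + 2596)/(1905 + 3791) = (-13*(1 + (57*(-1))²) + 2596)/5696 = (-13*(1 + (-57)²) + 2596)*(1/5696) = (-13*(1 + 3249) + 2596)*(1/5696) = (-13*3250 + 2596)*(1/5696) = (-42250 + 2596)*(1/5696) = -39654*1/5696 = -19827/2848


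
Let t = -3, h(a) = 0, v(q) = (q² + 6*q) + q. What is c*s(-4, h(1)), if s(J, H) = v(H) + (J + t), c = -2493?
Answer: 17451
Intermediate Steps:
v(q) = q² + 7*q
s(J, H) = -3 + J + H*(7 + H) (s(J, H) = H*(7 + H) + (J - 3) = H*(7 + H) + (-3 + J) = -3 + J + H*(7 + H))
c*s(-4, h(1)) = -2493*(-3 - 4 + 0*(7 + 0)) = -2493*(-3 - 4 + 0*7) = -2493*(-3 - 4 + 0) = -2493*(-7) = 17451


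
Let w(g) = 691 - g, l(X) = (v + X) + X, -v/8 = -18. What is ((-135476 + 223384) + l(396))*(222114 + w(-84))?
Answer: 19802350316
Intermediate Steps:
v = 144 (v = -8*(-18) = 144)
l(X) = 144 + 2*X (l(X) = (144 + X) + X = 144 + 2*X)
((-135476 + 223384) + l(396))*(222114 + w(-84)) = ((-135476 + 223384) + (144 + 2*396))*(222114 + (691 - 1*(-84))) = (87908 + (144 + 792))*(222114 + (691 + 84)) = (87908 + 936)*(222114 + 775) = 88844*222889 = 19802350316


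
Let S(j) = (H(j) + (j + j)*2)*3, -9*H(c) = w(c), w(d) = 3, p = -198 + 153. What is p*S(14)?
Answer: -7515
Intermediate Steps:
p = -45
H(c) = -1/3 (H(c) = -1/9*3 = -1/3)
S(j) = -1 + 12*j (S(j) = (-1/3 + (j + j)*2)*3 = (-1/3 + (2*j)*2)*3 = (-1/3 + 4*j)*3 = -1 + 12*j)
p*S(14) = -45*(-1 + 12*14) = -45*(-1 + 168) = -45*167 = -7515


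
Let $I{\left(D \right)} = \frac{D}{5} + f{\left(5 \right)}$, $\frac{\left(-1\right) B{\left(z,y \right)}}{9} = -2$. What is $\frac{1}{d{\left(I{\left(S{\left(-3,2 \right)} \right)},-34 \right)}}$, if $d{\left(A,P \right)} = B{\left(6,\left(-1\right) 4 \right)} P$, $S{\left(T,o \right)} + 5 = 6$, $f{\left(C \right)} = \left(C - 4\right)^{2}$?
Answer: $- \frac{1}{612} \approx -0.001634$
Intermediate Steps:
$f{\left(C \right)} = \left(-4 + C\right)^{2}$
$B{\left(z,y \right)} = 18$ ($B{\left(z,y \right)} = \left(-9\right) \left(-2\right) = 18$)
$S{\left(T,o \right)} = 1$ ($S{\left(T,o \right)} = -5 + 6 = 1$)
$I{\left(D \right)} = 1 + \frac{D}{5}$ ($I{\left(D \right)} = \frac{D}{5} + \left(-4 + 5\right)^{2} = D \frac{1}{5} + 1^{2} = \frac{D}{5} + 1 = 1 + \frac{D}{5}$)
$d{\left(A,P \right)} = 18 P$
$\frac{1}{d{\left(I{\left(S{\left(-3,2 \right)} \right)},-34 \right)}} = \frac{1}{18 \left(-34\right)} = \frac{1}{-612} = - \frac{1}{612}$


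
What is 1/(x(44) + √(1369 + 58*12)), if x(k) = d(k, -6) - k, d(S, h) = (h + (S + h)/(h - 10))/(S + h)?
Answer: 4086672/10124791 + 92416*√2065/10124791 ≈ 0.81841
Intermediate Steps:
d(S, h) = (h + (S + h)/(-10 + h))/(S + h)
x(k) = -k + (90 + k)/(96 - 16*k) (x(k) = (k + (-6)² - 9*(-6))/((-6)² - 10*k - 10*(-6) + k*(-6)) - k = (k + 36 + 54)/(36 - 10*k + 60 - 6*k) - k = (90 + k)/(96 - 16*k) - k = -k + (90 + k)/(96 - 16*k))
1/(x(44) + √(1369 + 58*12)) = 1/((90 + 44 - 16*44*(6 - 1*44))/(16*(6 - 1*44)) + √(1369 + 58*12)) = 1/((90 + 44 - 16*44*(6 - 44))/(16*(6 - 44)) + √(1369 + 696)) = 1/((1/16)*(90 + 44 - 16*44*(-38))/(-38) + √2065) = 1/((1/16)*(-1/38)*(90 + 44 + 26752) + √2065) = 1/((1/16)*(-1/38)*26886 + √2065) = 1/(-13443/304 + √2065)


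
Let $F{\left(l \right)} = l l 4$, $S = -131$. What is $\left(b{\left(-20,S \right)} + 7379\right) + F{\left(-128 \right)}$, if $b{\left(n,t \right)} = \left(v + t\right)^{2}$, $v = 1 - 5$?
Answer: $91140$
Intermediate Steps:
$v = -4$
$F{\left(l \right)} = 4 l^{2}$ ($F{\left(l \right)} = l^{2} \cdot 4 = 4 l^{2}$)
$b{\left(n,t \right)} = \left(-4 + t\right)^{2}$
$\left(b{\left(-20,S \right)} + 7379\right) + F{\left(-128 \right)} = \left(\left(-4 - 131\right)^{2} + 7379\right) + 4 \left(-128\right)^{2} = \left(\left(-135\right)^{2} + 7379\right) + 4 \cdot 16384 = \left(18225 + 7379\right) + 65536 = 25604 + 65536 = 91140$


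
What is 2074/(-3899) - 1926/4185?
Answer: -1798796/1813035 ≈ -0.99215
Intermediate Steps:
2074/(-3899) - 1926/4185 = 2074*(-1/3899) - 1926*1/4185 = -2074/3899 - 214/465 = -1798796/1813035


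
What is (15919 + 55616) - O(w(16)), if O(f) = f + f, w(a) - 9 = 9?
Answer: 71499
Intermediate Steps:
w(a) = 18 (w(a) = 9 + 9 = 18)
O(f) = 2*f
(15919 + 55616) - O(w(16)) = (15919 + 55616) - 2*18 = 71535 - 1*36 = 71535 - 36 = 71499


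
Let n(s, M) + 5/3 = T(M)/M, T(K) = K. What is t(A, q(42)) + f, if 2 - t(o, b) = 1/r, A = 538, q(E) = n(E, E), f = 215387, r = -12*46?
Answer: 118894729/552 ≈ 2.1539e+5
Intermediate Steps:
n(s, M) = -⅔ (n(s, M) = -5/3 + M/M = -5/3 + 1 = -⅔)
r = -552
q(E) = -⅔
t(o, b) = 1105/552 (t(o, b) = 2 - 1/(-552) = 2 - 1*(-1/552) = 2 + 1/552 = 1105/552)
t(A, q(42)) + f = 1105/552 + 215387 = 118894729/552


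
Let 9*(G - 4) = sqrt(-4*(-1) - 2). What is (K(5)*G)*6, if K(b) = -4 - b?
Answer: -216 - 6*sqrt(2) ≈ -224.49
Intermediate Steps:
G = 4 + sqrt(2)/9 (G = 4 + sqrt(-4*(-1) - 2)/9 = 4 + sqrt(4 - 2)/9 = 4 + sqrt(2)/9 ≈ 4.1571)
(K(5)*G)*6 = ((-4 - 1*5)*(4 + sqrt(2)/9))*6 = ((-4 - 5)*(4 + sqrt(2)/9))*6 = -9*(4 + sqrt(2)/9)*6 = (-36 - sqrt(2))*6 = -216 - 6*sqrt(2)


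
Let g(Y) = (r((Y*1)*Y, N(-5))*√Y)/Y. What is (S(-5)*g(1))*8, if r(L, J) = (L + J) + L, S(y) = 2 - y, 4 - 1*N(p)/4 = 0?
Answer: 1008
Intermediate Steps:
N(p) = 16 (N(p) = 16 - 4*0 = 16 + 0 = 16)
r(L, J) = J + 2*L (r(L, J) = (J + L) + L = J + 2*L)
g(Y) = (16 + 2*Y²)/√Y (g(Y) = ((16 + 2*((Y*1)*Y))*√Y)/Y = ((16 + 2*(Y*Y))*√Y)/Y = ((16 + 2*Y²)*√Y)/Y = (√Y*(16 + 2*Y²))/Y = (16 + 2*Y²)/√Y)
(S(-5)*g(1))*8 = ((2 - 1*(-5))*(2*(8 + 1²)/√1))*8 = ((2 + 5)*(2*1*(8 + 1)))*8 = (7*(2*1*9))*8 = (7*18)*8 = 126*8 = 1008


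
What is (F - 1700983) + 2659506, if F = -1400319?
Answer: -441796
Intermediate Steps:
(F - 1700983) + 2659506 = (-1400319 - 1700983) + 2659506 = -3101302 + 2659506 = -441796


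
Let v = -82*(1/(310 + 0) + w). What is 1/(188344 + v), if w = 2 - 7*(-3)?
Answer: 155/28900949 ≈ 5.3631e-6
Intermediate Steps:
w = 23 (w = 2 + 21 = 23)
v = -292371/155 (v = -82*(1/(310 + 0) + 23) = -82*(1/310 + 23) = -82*7131/310 = -292371/155 ≈ -1886.3)
1/(188344 + v) = 1/(188344 - 292371/155) = 1/(28900949/155) = 155/28900949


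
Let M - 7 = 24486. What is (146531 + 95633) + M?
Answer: 266657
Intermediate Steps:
M = 24493 (M = 7 + 24486 = 24493)
(146531 + 95633) + M = (146531 + 95633) + 24493 = 242164 + 24493 = 266657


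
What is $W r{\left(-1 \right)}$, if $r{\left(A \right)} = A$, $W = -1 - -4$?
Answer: $-3$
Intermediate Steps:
$W = 3$ ($W = -1 + 4 = 3$)
$W r{\left(-1 \right)} = 3 \left(-1\right) = -3$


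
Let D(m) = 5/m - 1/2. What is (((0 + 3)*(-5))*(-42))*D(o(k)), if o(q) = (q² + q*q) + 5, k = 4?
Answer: -8505/37 ≈ -229.86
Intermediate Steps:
o(q) = 5 + 2*q² (o(q) = (q² + q²) + 5 = 2*q² + 5 = 5 + 2*q²)
D(m) = -½ + 5/m (D(m) = 5/m - 1*½ = 5/m - ½ = -½ + 5/m)
(((0 + 3)*(-5))*(-42))*D(o(k)) = (((0 + 3)*(-5))*(-42))*((10 - (5 + 2*4²))/(2*(5 + 2*4²))) = ((3*(-5))*(-42))*((10 - (5 + 2*16))/(2*(5 + 2*16))) = (-15*(-42))*((10 - (5 + 32))/(2*(5 + 32))) = 630*((½)*(10 - 1*37)/37) = 630*((½)*(1/37)*(10 - 37)) = 630*((½)*(1/37)*(-27)) = 630*(-27/74) = -8505/37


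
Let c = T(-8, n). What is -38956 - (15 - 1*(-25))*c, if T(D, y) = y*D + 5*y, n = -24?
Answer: -41836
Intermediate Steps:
T(D, y) = 5*y + D*y (T(D, y) = D*y + 5*y = 5*y + D*y)
c = 72 (c = -24*(5 - 8) = -24*(-3) = 72)
-38956 - (15 - 1*(-25))*c = -38956 - (15 - 1*(-25))*72 = -38956 - (15 + 25)*72 = -38956 - 40*72 = -38956 - 1*2880 = -38956 - 2880 = -41836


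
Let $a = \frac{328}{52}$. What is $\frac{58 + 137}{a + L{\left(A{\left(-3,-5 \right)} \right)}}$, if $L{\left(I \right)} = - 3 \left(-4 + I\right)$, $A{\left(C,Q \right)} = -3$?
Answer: $\frac{507}{71} \approx 7.1408$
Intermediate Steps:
$L{\left(I \right)} = 12 - 3 I$
$a = \frac{82}{13}$ ($a = 328 \cdot \frac{1}{52} = \frac{82}{13} \approx 6.3077$)
$\frac{58 + 137}{a + L{\left(A{\left(-3,-5 \right)} \right)}} = \frac{58 + 137}{\frac{82}{13} + \left(12 - -9\right)} = \frac{195}{\frac{82}{13} + \left(12 + 9\right)} = \frac{195}{\frac{82}{13} + 21} = \frac{195}{\frac{355}{13}} = 195 \cdot \frac{13}{355} = \frac{507}{71}$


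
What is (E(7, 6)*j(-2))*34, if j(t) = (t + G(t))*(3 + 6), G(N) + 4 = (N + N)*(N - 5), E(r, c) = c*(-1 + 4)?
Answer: 121176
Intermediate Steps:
E(r, c) = 3*c (E(r, c) = c*3 = 3*c)
G(N) = -4 + 2*N*(-5 + N) (G(N) = -4 + (N + N)*(N - 5) = -4 + (2*N)*(-5 + N) = -4 + 2*N*(-5 + N))
j(t) = -36 - 81*t + 18*t² (j(t) = (t + (-4 - 10*t + 2*t²))*(3 + 6) = (-4 - 9*t + 2*t²)*9 = -36 - 81*t + 18*t²)
(E(7, 6)*j(-2))*34 = ((3*6)*(-36 - 81*(-2) + 18*(-2)²))*34 = (18*(-36 + 162 + 18*4))*34 = (18*(-36 + 162 + 72))*34 = (18*198)*34 = 3564*34 = 121176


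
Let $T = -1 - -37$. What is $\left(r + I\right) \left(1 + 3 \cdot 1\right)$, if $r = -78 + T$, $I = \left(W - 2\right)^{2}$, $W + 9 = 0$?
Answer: $316$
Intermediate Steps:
$W = -9$ ($W = -9 + 0 = -9$)
$T = 36$ ($T = -1 + 37 = 36$)
$I = 121$ ($I = \left(-9 - 2\right)^{2} = \left(-11\right)^{2} = 121$)
$r = -42$ ($r = -78 + 36 = -42$)
$\left(r + I\right) \left(1 + 3 \cdot 1\right) = \left(-42 + 121\right) \left(1 + 3 \cdot 1\right) = 79 \left(1 + 3\right) = 79 \cdot 4 = 316$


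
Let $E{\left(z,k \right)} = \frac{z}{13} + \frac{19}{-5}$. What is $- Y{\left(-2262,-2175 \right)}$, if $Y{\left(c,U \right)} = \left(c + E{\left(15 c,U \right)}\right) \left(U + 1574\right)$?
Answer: $- \frac{14651779}{5} \approx -2.9304 \cdot 10^{6}$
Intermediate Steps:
$E{\left(z,k \right)} = - \frac{19}{5} + \frac{z}{13}$ ($E{\left(z,k \right)} = z \frac{1}{13} + 19 \left(- \frac{1}{5}\right) = \frac{z}{13} - \frac{19}{5} = - \frac{19}{5} + \frac{z}{13}$)
$Y{\left(c,U \right)} = \left(1574 + U\right) \left(- \frac{19}{5} + \frac{28 c}{13}\right)$ ($Y{\left(c,U \right)} = \left(c + \left(- \frac{19}{5} + \frac{15 c}{13}\right)\right) \left(U + 1574\right) = \left(c + \left(- \frac{19}{5} + \frac{15 c}{13}\right)\right) \left(1574 + U\right) = \left(- \frac{19}{5} + \frac{28 c}{13}\right) \left(1574 + U\right) = \left(1574 + U\right) \left(- \frac{19}{5} + \frac{28 c}{13}\right)$)
$- Y{\left(-2262,-2175 \right)} = - (- \frac{29906}{5} - -8265 + \frac{44072}{13} \left(-2262\right) + \frac{28}{13} \left(-2175\right) \left(-2262\right)) = - (- \frac{29906}{5} + 8265 - 7668528 + 10596600) = \left(-1\right) \frac{14651779}{5} = - \frac{14651779}{5}$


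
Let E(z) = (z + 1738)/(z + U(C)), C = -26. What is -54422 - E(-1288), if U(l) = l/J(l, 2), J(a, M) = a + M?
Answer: -840433546/15443 ≈ -54422.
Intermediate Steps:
J(a, M) = M + a
U(l) = l/(2 + l)
E(z) = (1738 + z)/(13/12 + z) (E(z) = (z + 1738)/(z - 26/(2 - 26)) = (1738 + z)/(z - 26/(-24)) = (1738 + z)/(z - 26*(-1/24)) = (1738 + z)/(z + 13/12) = (1738 + z)/(13/12 + z))
-54422 - E(-1288) = -54422 - 12*(1738 - 1288)/(13 + 12*(-1288)) = -54422 - 12*450/(13 - 15456) = -54422 - 12*450/(-15443) = -54422 - 12*(-1)*450/15443 = -54422 - 1*(-5400/15443) = -54422 + 5400/15443 = -840433546/15443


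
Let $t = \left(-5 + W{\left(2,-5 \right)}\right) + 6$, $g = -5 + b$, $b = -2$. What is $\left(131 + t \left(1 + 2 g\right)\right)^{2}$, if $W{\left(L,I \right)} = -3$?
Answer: $24649$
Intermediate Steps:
$g = -7$ ($g = -5 - 2 = -7$)
$t = -2$ ($t = \left(-5 - 3\right) + 6 = -8 + 6 = -2$)
$\left(131 + t \left(1 + 2 g\right)\right)^{2} = \left(131 - 2 \left(1 + 2 \left(-7\right)\right)\right)^{2} = \left(131 - 2 \left(1 - 14\right)\right)^{2} = \left(131 - -26\right)^{2} = \left(131 + 26\right)^{2} = 157^{2} = 24649$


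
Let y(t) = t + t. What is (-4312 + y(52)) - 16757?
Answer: -20965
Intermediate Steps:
y(t) = 2*t
(-4312 + y(52)) - 16757 = (-4312 + 2*52) - 16757 = (-4312 + 104) - 16757 = -4208 - 16757 = -20965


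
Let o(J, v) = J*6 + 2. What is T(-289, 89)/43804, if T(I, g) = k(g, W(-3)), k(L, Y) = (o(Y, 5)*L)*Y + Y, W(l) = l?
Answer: 4269/43804 ≈ 0.097457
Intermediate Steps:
o(J, v) = 2 + 6*J (o(J, v) = 6*J + 2 = 2 + 6*J)
k(L, Y) = Y + L*Y*(2 + 6*Y) (k(L, Y) = ((2 + 6*Y)*L)*Y + Y = (L*(2 + 6*Y))*Y + Y = L*Y*(2 + 6*Y) + Y = Y + L*Y*(2 + 6*Y))
T(I, g) = -3 + 48*g (T(I, g) = -3*(1 + 2*g*(1 + 3*(-3))) = -3*(1 + 2*g*(1 - 9)) = -3*(1 + 2*g*(-8)) = -3*(1 - 16*g) = -3 + 48*g)
T(-289, 89)/43804 = (-3 + 48*89)/43804 = (-3 + 4272)*(1/43804) = 4269*(1/43804) = 4269/43804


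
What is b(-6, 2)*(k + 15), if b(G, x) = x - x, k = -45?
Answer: 0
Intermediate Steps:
b(G, x) = 0
b(-6, 2)*(k + 15) = 0*(-45 + 15) = 0*(-30) = 0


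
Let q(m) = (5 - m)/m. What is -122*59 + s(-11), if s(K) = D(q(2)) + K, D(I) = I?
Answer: -14415/2 ≈ -7207.5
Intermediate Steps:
q(m) = (5 - m)/m
s(K) = 3/2 + K (s(K) = (5 - 1*2)/2 + K = (5 - 2)/2 + K = (1/2)*3 + K = 3/2 + K)
-122*59 + s(-11) = -122*59 + (3/2 - 11) = -7198 - 19/2 = -14415/2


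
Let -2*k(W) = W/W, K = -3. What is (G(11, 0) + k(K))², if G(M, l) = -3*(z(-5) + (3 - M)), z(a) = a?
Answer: 5929/4 ≈ 1482.3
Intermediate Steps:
k(W) = -½ (k(W) = -W/(2*W) = -½*1 = -½)
G(M, l) = 6 + 3*M (G(M, l) = -3*(-5 + (3 - M)) = -3*(-2 - M) = 6 + 3*M)
(G(11, 0) + k(K))² = ((6 + 3*11) - ½)² = ((6 + 33) - ½)² = (39 - ½)² = (77/2)² = 5929/4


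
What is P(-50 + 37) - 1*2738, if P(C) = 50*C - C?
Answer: -3375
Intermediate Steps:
P(C) = 49*C
P(-50 + 37) - 1*2738 = 49*(-50 + 37) - 1*2738 = 49*(-13) - 2738 = -637 - 2738 = -3375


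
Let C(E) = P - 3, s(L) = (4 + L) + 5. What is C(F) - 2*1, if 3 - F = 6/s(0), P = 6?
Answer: 1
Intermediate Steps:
s(L) = 9 + L
F = 7/3 (F = 3 - 6/(9 + 0) = 3 - 6/9 = 3 - 1*⅔ = 3 - ⅔ = 7/3 ≈ 2.3333)
C(E) = 3 (C(E) = 6 - 3 = 3)
C(F) - 2*1 = 3 - 2*1 = 3 - 2 = 1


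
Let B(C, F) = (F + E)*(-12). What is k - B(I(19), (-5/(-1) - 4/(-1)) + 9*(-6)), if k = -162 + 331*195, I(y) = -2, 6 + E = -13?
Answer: 63615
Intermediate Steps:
E = -19 (E = -6 - 13 = -19)
B(C, F) = 228 - 12*F (B(C, F) = (F - 19)*(-12) = (-19 + F)*(-12) = 228 - 12*F)
k = 64383 (k = -162 + 64545 = 64383)
k - B(I(19), (-5/(-1) - 4/(-1)) + 9*(-6)) = 64383 - (228 - 12*((-5/(-1) - 4/(-1)) + 9*(-6))) = 64383 - (228 - 12*((-5*(-1) - 4*(-1)) - 54)) = 64383 - (228 - 12*((5 + 4) - 54)) = 64383 - (228 - 12*(9 - 54)) = 64383 - (228 - 12*(-45)) = 64383 - (228 + 540) = 64383 - 1*768 = 64383 - 768 = 63615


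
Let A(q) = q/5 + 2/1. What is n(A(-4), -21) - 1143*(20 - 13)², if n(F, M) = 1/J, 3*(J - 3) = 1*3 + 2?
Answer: -784095/14 ≈ -56007.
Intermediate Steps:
J = 14/3 (J = 3 + (1*3 + 2)/3 = 3 + (3 + 2)/3 = 3 + (⅓)*5 = 3 + 5/3 = 14/3 ≈ 4.6667)
A(q) = 2 + q/5 (A(q) = q*(⅕) + 2*1 = q/5 + 2 = 2 + q/5)
n(F, M) = 3/14 (n(F, M) = 1/(14/3) = 3/14)
n(A(-4), -21) - 1143*(20 - 13)² = 3/14 - 1143*(20 - 13)² = 3/14 - 1143*7² = 3/14 - 1143*49 = 3/14 - 56007 = -784095/14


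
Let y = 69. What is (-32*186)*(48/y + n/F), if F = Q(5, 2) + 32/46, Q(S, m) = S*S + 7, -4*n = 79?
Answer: -589341/1081 ≈ -545.18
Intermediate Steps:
n = -79/4 (n = -¼*79 = -79/4 ≈ -19.750)
Q(S, m) = 7 + S² (Q(S, m) = S² + 7 = 7 + S²)
F = 752/23 (F = (7 + 5²) + 32/46 = (7 + 25) + 32*(1/46) = 32 + 16/23 = 752/23 ≈ 32.696)
(-32*186)*(48/y + n/F) = (-32*186)*(48/69 - 79/(4*752/23)) = -5952*(48*(1/69) - 79/4*23/752) = -5952*(16/23 - 1817/3008) = -5952*6337/69184 = -589341/1081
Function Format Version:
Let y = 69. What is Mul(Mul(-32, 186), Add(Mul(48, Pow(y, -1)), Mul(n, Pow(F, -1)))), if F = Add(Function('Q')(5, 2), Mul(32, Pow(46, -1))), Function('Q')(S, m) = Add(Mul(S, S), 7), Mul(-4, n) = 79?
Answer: Rational(-589341, 1081) ≈ -545.18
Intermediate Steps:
n = Rational(-79, 4) (n = Mul(Rational(-1, 4), 79) = Rational(-79, 4) ≈ -19.750)
Function('Q')(S, m) = Add(7, Pow(S, 2)) (Function('Q')(S, m) = Add(Pow(S, 2), 7) = Add(7, Pow(S, 2)))
F = Rational(752, 23) (F = Add(Add(7, Pow(5, 2)), Mul(32, Pow(46, -1))) = Add(Add(7, 25), Mul(32, Rational(1, 46))) = Add(32, Rational(16, 23)) = Rational(752, 23) ≈ 32.696)
Mul(Mul(-32, 186), Add(Mul(48, Pow(y, -1)), Mul(n, Pow(F, -1)))) = Mul(Mul(-32, 186), Add(Mul(48, Pow(69, -1)), Mul(Rational(-79, 4), Pow(Rational(752, 23), -1)))) = Mul(-5952, Add(Mul(48, Rational(1, 69)), Mul(Rational(-79, 4), Rational(23, 752)))) = Mul(-5952, Add(Rational(16, 23), Rational(-1817, 3008))) = Mul(-5952, Rational(6337, 69184)) = Rational(-589341, 1081)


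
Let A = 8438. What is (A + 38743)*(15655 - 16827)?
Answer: -55296132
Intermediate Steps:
(A + 38743)*(15655 - 16827) = (8438 + 38743)*(15655 - 16827) = 47181*(-1172) = -55296132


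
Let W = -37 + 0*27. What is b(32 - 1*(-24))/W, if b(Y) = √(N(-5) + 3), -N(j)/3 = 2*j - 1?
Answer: -6/37 ≈ -0.16216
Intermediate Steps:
W = -37 (W = -37 + 0 = -37)
N(j) = 3 - 6*j (N(j) = -3*(2*j - 1) = -3*(-1 + 2*j) = 3 - 6*j)
b(Y) = 6 (b(Y) = √((3 - 6*(-5)) + 3) = √((3 + 30) + 3) = √(33 + 3) = √36 = 6)
b(32 - 1*(-24))/W = 6/(-37) = 6*(-1/37) = -6/37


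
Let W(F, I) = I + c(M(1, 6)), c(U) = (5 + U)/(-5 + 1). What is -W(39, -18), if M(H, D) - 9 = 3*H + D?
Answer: 95/4 ≈ 23.750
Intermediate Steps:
M(H, D) = 9 + D + 3*H (M(H, D) = 9 + (3*H + D) = 9 + (D + 3*H) = 9 + D + 3*H)
c(U) = -5/4 - U/4 (c(U) = (5 + U)/(-4) = (5 + U)*(-¼) = -5/4 - U/4)
W(F, I) = -23/4 + I (W(F, I) = I + (-5/4 - (9 + 6 + 3*1)/4) = I + (-5/4 - (9 + 6 + 3)/4) = I + (-5/4 - ¼*18) = I + (-5/4 - 9/2) = I - 23/4 = -23/4 + I)
-W(39, -18) = -(-23/4 - 18) = -1*(-95/4) = 95/4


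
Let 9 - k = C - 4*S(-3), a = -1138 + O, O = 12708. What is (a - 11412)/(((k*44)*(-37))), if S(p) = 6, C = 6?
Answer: -79/21978 ≈ -0.0035945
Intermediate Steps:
a = 11570 (a = -1138 + 12708 = 11570)
k = 27 (k = 9 - (6 - 4*6) = 9 - (6 - 24) = 9 - 1*(-18) = 9 + 18 = 27)
(a - 11412)/(((k*44)*(-37))) = (11570 - 11412)/(((27*44)*(-37))) = 158/((1188*(-37))) = 158/(-43956) = 158*(-1/43956) = -79/21978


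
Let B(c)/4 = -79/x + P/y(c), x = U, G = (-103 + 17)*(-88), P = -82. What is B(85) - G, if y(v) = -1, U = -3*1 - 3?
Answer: -21562/3 ≈ -7187.3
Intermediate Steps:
G = 7568 (G = -86*(-88) = 7568)
U = -6 (U = -3 - 3 = -6)
x = -6
B(c) = 1142/3 (B(c) = 4*(-79/(-6) - 82/(-1)) = 4*(-79*(-⅙) - 82*(-1)) = 4*(79/6 + 82) = 4*(571/6) = 1142/3)
B(85) - G = 1142/3 - 1*7568 = 1142/3 - 7568 = -21562/3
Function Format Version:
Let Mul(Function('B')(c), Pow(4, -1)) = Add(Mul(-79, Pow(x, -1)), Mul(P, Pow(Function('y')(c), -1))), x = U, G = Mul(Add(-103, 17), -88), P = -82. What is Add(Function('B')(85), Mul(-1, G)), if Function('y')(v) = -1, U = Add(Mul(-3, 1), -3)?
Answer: Rational(-21562, 3) ≈ -7187.3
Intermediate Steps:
G = 7568 (G = Mul(-86, -88) = 7568)
U = -6 (U = Add(-3, -3) = -6)
x = -6
Function('B')(c) = Rational(1142, 3) (Function('B')(c) = Mul(4, Add(Mul(-79, Pow(-6, -1)), Mul(-82, Pow(-1, -1)))) = Mul(4, Add(Mul(-79, Rational(-1, 6)), Mul(-82, -1))) = Mul(4, Add(Rational(79, 6), 82)) = Mul(4, Rational(571, 6)) = Rational(1142, 3))
Add(Function('B')(85), Mul(-1, G)) = Add(Rational(1142, 3), Mul(-1, 7568)) = Add(Rational(1142, 3), -7568) = Rational(-21562, 3)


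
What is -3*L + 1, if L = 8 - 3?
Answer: -14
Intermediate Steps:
L = 5
-3*L + 1 = -3*5 + 1 = -15 + 1 = -14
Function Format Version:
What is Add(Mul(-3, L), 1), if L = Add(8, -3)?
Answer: -14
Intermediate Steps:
L = 5
Add(Mul(-3, L), 1) = Add(Mul(-3, 5), 1) = Add(-15, 1) = -14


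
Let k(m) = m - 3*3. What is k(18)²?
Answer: 81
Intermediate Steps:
k(m) = -9 + m (k(m) = m - 9 = -9 + m)
k(18)² = (-9 + 18)² = 9² = 81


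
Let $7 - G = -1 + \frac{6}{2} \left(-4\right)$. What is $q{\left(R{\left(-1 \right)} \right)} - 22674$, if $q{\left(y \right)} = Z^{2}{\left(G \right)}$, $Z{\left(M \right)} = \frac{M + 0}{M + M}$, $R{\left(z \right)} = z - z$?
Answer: $- \frac{90695}{4} \approx -22674.0$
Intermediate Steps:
$R{\left(z \right)} = 0$
$G = 20$ ($G = 7 - \left(-1 + \frac{6}{2} \left(-4\right)\right) = 7 - \left(-1 + 6 \cdot \frac{1}{2} \left(-4\right)\right) = 7 - \left(-1 + 3 \left(-4\right)\right) = 7 - \left(-1 - 12\right) = 7 - -13 = 7 + 13 = 20$)
$Z{\left(M \right)} = \frac{1}{2}$ ($Z{\left(M \right)} = \frac{M}{2 M} = M \frac{1}{2 M} = \frac{1}{2}$)
$q{\left(y \right)} = \frac{1}{4}$ ($q{\left(y \right)} = \left(\frac{1}{2}\right)^{2} = \frac{1}{4}$)
$q{\left(R{\left(-1 \right)} \right)} - 22674 = \frac{1}{4} - 22674 = - \frac{90695}{4}$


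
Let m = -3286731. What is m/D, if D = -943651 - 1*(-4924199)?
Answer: -3286731/3980548 ≈ -0.82570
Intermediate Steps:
D = 3980548 (D = -943651 + 4924199 = 3980548)
m/D = -3286731/3980548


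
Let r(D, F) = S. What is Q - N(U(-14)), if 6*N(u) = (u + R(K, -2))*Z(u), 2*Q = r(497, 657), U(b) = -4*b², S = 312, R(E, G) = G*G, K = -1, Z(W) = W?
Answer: -101764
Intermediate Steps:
R(E, G) = G²
r(D, F) = 312
Q = 156 (Q = (½)*312 = 156)
N(u) = u*(4 + u)/6 (N(u) = ((u + (-2)²)*u)/6 = ((u + 4)*u)/6 = ((4 + u)*u)/6 = (u*(4 + u))/6 = u*(4 + u)/6)
Q - N(U(-14)) = 156 - (-4*(-14)²)*(4 - 4*(-14)²)/6 = 156 - (-4*196)*(4 - 4*196)/6 = 156 - (-784)*(4 - 784)/6 = 156 - (-784)*(-780)/6 = 156 - 1*101920 = 156 - 101920 = -101764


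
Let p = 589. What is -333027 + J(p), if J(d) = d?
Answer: -332438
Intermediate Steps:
-333027 + J(p) = -333027 + 589 = -332438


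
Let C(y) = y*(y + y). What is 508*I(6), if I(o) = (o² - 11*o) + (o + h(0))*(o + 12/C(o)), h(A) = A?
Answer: 3556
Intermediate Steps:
C(y) = 2*y² (C(y) = y*(2*y) = 2*y²)
I(o) = o² - 11*o + o*(o + 6/o²) (I(o) = (o² - 11*o) + (o + 0)*(o + 12/((2*o²))) = (o² - 11*o) + o*(o + 12*(1/(2*o²))) = (o² - 11*o) + o*(o + 6/o²) = o² - 11*o + o*(o + 6/o²))
508*I(6) = 508*((6 + 6²*(-11 + 2*6))/6) = 508*((6 + 36*(-11 + 12))/6) = 508*((6 + 36*1)/6) = 508*((6 + 36)/6) = 508*((⅙)*42) = 508*7 = 3556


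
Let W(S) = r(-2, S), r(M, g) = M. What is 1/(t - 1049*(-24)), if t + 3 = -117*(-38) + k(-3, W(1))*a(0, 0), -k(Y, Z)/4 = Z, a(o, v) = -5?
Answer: 1/29579 ≈ 3.3808e-5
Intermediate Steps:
W(S) = -2
k(Y, Z) = -4*Z
t = 4403 (t = -3 + (-117*(-38) - 4*(-2)*(-5)) = -3 + (4446 + 8*(-5)) = -3 + (4446 - 40) = -3 + 4406 = 4403)
1/(t - 1049*(-24)) = 1/(4403 - 1049*(-24)) = 1/(4403 + 25176) = 1/29579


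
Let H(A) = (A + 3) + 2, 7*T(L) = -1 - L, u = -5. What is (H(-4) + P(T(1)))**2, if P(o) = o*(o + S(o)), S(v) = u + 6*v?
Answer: 9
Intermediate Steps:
T(L) = -1/7 - L/7 (T(L) = (-1 - L)/7 = -1/7 - L/7)
H(A) = 5 + A (H(A) = (3 + A) + 2 = 5 + A)
S(v) = -5 + 6*v
P(o) = o*(-5 + 7*o) (P(o) = o*(o + (-5 + 6*o)) = o*(-5 + 7*o))
(H(-4) + P(T(1)))**2 = ((5 - 4) + (-1/7 - 1/7*1)*(-5 + 7*(-1/7 - 1/7*1)))**2 = (1 + (-1/7 - 1/7)*(-5 + 7*(-1/7 - 1/7)))**2 = (1 - 2*(-5 + 7*(-2/7))/7)**2 = (1 - 2*(-5 - 2)/7)**2 = (1 - 2/7*(-7))**2 = (1 + 2)**2 = 3**2 = 9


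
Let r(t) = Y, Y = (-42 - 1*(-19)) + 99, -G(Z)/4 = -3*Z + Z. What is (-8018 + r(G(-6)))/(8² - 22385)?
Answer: 7942/22321 ≈ 0.35581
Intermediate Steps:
G(Z) = 8*Z (G(Z) = -4*(-3*Z + Z) = -(-8)*Z = 8*Z)
Y = 76 (Y = (-42 + 19) + 99 = -23 + 99 = 76)
r(t) = 76
(-8018 + r(G(-6)))/(8² - 22385) = (-8018 + 76)/(8² - 22385) = -7942/(64 - 22385) = -7942/(-22321) = -7942*(-1/22321) = 7942/22321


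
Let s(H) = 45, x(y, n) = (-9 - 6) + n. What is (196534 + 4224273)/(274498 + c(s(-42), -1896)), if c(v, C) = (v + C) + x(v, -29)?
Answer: 4420807/272603 ≈ 16.217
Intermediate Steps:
x(y, n) = -15 + n
c(v, C) = -44 + C + v (c(v, C) = (v + C) + (-15 - 29) = (C + v) - 44 = -44 + C + v)
(196534 + 4224273)/(274498 + c(s(-42), -1896)) = (196534 + 4224273)/(274498 + (-44 - 1896 + 45)) = 4420807/(274498 - 1895) = 4420807/272603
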